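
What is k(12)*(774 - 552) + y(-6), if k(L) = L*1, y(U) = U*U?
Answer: 2700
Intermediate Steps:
y(U) = U²
k(L) = L
k(12)*(774 - 552) + y(-6) = 12*(774 - 552) + (-6)² = 12*222 + 36 = 2664 + 36 = 2700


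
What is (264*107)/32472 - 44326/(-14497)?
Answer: 7003277/1783131 ≈ 3.9275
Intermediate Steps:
(264*107)/32472 - 44326/(-14497) = 28248*(1/32472) - 44326*(-1/14497) = 107/123 + 44326/14497 = 7003277/1783131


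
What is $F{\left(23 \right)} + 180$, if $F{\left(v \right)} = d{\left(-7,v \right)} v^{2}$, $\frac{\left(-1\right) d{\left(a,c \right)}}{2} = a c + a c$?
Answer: $340856$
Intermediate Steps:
$d{\left(a,c \right)} = - 4 a c$ ($d{\left(a,c \right)} = - 2 \left(a c + a c\right) = - 2 \cdot 2 a c = - 4 a c$)
$F{\left(v \right)} = 28 v^{3}$ ($F{\left(v \right)} = \left(-4\right) \left(-7\right) v v^{2} = 28 v v^{2} = 28 v^{3}$)
$F{\left(23 \right)} + 180 = 28 \cdot 23^{3} + 180 = 28 \cdot 12167 + 180 = 340676 + 180 = 340856$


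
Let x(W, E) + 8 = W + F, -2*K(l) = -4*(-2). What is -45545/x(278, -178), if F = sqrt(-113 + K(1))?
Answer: -1366350/8113 + 45545*I*sqrt(13)/24339 ≈ -168.41 + 6.747*I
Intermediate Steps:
K(l) = -4 (K(l) = -(-2)*(-2) = -1/2*8 = -4)
F = 3*I*sqrt(13) (F = sqrt(-113 - 4) = sqrt(-117) = 3*I*sqrt(13) ≈ 10.817*I)
x(W, E) = -8 + W + 3*I*sqrt(13) (x(W, E) = -8 + (W + 3*I*sqrt(13)) = -8 + W + 3*I*sqrt(13))
-45545/x(278, -178) = -45545/(-8 + 278 + 3*I*sqrt(13)) = -45545/(270 + 3*I*sqrt(13))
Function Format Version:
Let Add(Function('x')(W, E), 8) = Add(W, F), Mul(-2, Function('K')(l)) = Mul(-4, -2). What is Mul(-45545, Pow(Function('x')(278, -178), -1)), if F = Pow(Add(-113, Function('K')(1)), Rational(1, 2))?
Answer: Add(Rational(-1366350, 8113), Mul(Rational(45545, 24339), I, Pow(13, Rational(1, 2)))) ≈ Add(-168.41, Mul(6.7470, I))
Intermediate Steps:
Function('K')(l) = -4 (Function('K')(l) = Mul(Rational(-1, 2), Mul(-4, -2)) = Mul(Rational(-1, 2), 8) = -4)
F = Mul(3, I, Pow(13, Rational(1, 2))) (F = Pow(Add(-113, -4), Rational(1, 2)) = Pow(-117, Rational(1, 2)) = Mul(3, I, Pow(13, Rational(1, 2))) ≈ Mul(10.817, I))
Function('x')(W, E) = Add(-8, W, Mul(3, I, Pow(13, Rational(1, 2)))) (Function('x')(W, E) = Add(-8, Add(W, Mul(3, I, Pow(13, Rational(1, 2))))) = Add(-8, W, Mul(3, I, Pow(13, Rational(1, 2)))))
Mul(-45545, Pow(Function('x')(278, -178), -1)) = Mul(-45545, Pow(Add(-8, 278, Mul(3, I, Pow(13, Rational(1, 2)))), -1)) = Mul(-45545, Pow(Add(270, Mul(3, I, Pow(13, Rational(1, 2)))), -1))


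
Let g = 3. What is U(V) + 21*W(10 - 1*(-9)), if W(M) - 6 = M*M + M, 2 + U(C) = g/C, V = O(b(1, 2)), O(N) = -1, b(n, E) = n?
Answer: 8101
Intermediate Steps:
V = -1
U(C) = -2 + 3/C
W(M) = 6 + M + M² (W(M) = 6 + (M*M + M) = 6 + (M² + M) = 6 + (M + M²) = 6 + M + M²)
U(V) + 21*W(10 - 1*(-9)) = (-2 + 3/(-1)) + 21*(6 + (10 - 1*(-9)) + (10 - 1*(-9))²) = (-2 + 3*(-1)) + 21*(6 + (10 + 9) + (10 + 9)²) = (-2 - 3) + 21*(6 + 19 + 19²) = -5 + 21*(6 + 19 + 361) = -5 + 21*386 = -5 + 8106 = 8101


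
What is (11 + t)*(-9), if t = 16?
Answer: -243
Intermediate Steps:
(11 + t)*(-9) = (11 + 16)*(-9) = 27*(-9) = -243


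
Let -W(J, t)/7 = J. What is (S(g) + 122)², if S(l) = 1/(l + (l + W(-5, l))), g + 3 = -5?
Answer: 5377761/361 ≈ 14897.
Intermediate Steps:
g = -8 (g = -3 - 5 = -8)
W(J, t) = -7*J
S(l) = 1/(35 + 2*l) (S(l) = 1/(l + (l - 7*(-5))) = 1/(l + (l + 35)) = 1/(l + (35 + l)) = 1/(35 + 2*l))
(S(g) + 122)² = (1/(35 + 2*(-8)) + 122)² = (1/(35 - 16) + 122)² = (1/19 + 122)² = (2319/19)² = 5377761/361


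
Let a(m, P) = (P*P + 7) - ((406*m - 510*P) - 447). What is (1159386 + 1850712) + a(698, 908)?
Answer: 4014708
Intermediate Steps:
a(m, P) = 454 + P² - 406*m + 510*P (a(m, P) = (P² + 7) - ((-510*P + 406*m) - 447) = (7 + P²) - (-447 - 510*P + 406*m) = (7 + P²) + (447 - 406*m + 510*P) = 454 + P² - 406*m + 510*P)
(1159386 + 1850712) + a(698, 908) = (1159386 + 1850712) + (454 + 908² - 406*698 + 510*908) = 3010098 + (454 + 824464 - 283388 + 463080) = 3010098 + 1004610 = 4014708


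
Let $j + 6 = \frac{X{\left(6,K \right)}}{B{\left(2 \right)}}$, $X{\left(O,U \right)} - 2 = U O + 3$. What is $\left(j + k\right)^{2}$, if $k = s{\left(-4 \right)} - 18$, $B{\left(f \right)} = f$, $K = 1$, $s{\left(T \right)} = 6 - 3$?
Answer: $\frac{961}{4} \approx 240.25$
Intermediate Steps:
$s{\left(T \right)} = 3$ ($s{\left(T \right)} = 6 - 3 = 3$)
$X{\left(O,U \right)} = 5 + O U$ ($X{\left(O,U \right)} = 2 + \left(U O + 3\right) = 2 + \left(O U + 3\right) = 2 + \left(3 + O U\right) = 5 + O U$)
$k = -15$ ($k = 3 - 18 = -15$)
$j = - \frac{1}{2}$ ($j = -6 + \frac{5 + 6 \cdot 1}{2} = -6 + \left(5 + 6\right) \frac{1}{2} = -6 + 11 \cdot \frac{1}{2} = -6 + \frac{11}{2} = - \frac{1}{2} \approx -0.5$)
$\left(j + k\right)^{2} = \left(- \frac{1}{2} - 15\right)^{2} = \left(- \frac{31}{2}\right)^{2} = \frac{961}{4}$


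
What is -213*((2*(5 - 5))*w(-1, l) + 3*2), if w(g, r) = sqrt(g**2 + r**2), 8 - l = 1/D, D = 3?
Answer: -1278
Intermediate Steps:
l = 23/3 (l = 8 - 1/3 = 23/3 ≈ 7.6667)
-213*((2*(5 - 5))*w(-1, l) + 3*2) = -213*((2*(5 - 5))*sqrt((-1)**2 + (23/3)**2) + 3*2) = -213*((2*0)*sqrt(1 + 529/9) + 6) = -213*(0*sqrt(538/9) + 6) = -213*(0*(sqrt(538)/3) + 6) = -213*(0 + 6) = -213*6 = -1278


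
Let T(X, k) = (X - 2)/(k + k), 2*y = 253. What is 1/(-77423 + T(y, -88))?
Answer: -352/27253145 ≈ -1.2916e-5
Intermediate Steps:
y = 253/2 (y = (1/2)*253 = 253/2 ≈ 126.50)
T(X, k) = (-2 + X)/(2*k) (T(X, k) = (-2 + X)/((2*k)) = (-2 + X)*(1/(2*k)) = (-2 + X)/(2*k))
1/(-77423 + T(y, -88)) = 1/(-77423 + (1/2)*(-2 + 253/2)/(-88)) = 1/(-77423 + (1/2)*(-1/88)*(249/2)) = 1/(-77423 - 249/352) = 1/(-27253145/352) = -352/27253145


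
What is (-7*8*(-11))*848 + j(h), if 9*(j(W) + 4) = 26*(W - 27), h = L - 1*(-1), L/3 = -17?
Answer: 4699274/9 ≈ 5.2214e+5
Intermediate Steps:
L = -51 (L = 3*(-17) = -51)
h = -50 (h = -51 - 1*(-1) = -51 + 1 = -50)
j(W) = -82 + 26*W/9 (j(W) = -4 + (26*(W - 27))/9 = -4 + (26*(-27 + W))/9 = -4 + (-702 + 26*W)/9 = -4 + (-78 + 26*W/9) = -82 + 26*W/9)
(-7*8*(-11))*848 + j(h) = (-7*8*(-11))*848 + (-82 + (26/9)*(-50)) = -56*(-11)*848 + (-82 - 1300/9) = 616*848 - 2038/9 = 522368 - 2038/9 = 4699274/9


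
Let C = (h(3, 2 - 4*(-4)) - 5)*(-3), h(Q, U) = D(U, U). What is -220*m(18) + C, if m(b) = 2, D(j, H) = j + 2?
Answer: -485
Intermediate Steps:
D(j, H) = 2 + j
h(Q, U) = 2 + U
C = -45 (C = ((2 + (2 - 4*(-4))) - 5)*(-3) = ((2 + (2 + 16)) - 5)*(-3) = ((2 + 18) - 5)*(-3) = (20 - 5)*(-3) = 15*(-3) = -45)
-220*m(18) + C = -220*2 - 45 = -440 - 45 = -485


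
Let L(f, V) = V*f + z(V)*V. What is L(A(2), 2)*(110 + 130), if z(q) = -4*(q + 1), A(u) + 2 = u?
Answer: -5760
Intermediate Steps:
A(u) = -2 + u
z(q) = -4 - 4*q (z(q) = -4*(1 + q) = -4 - 4*q)
L(f, V) = V*f + V*(-4 - 4*V) (L(f, V) = V*f + (-4 - 4*V)*V = V*f + V*(-4 - 4*V))
L(A(2), 2)*(110 + 130) = (2*(-4 + (-2 + 2) - 4*2))*(110 + 130) = (2*(-4 + 0 - 8))*240 = (2*(-12))*240 = -24*240 = -5760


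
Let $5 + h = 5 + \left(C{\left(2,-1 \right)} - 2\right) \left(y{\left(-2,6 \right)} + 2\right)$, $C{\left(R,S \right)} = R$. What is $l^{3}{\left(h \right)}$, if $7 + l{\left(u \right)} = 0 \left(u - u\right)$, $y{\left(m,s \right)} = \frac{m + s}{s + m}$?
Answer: $-343$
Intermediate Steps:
$y{\left(m,s \right)} = 1$ ($y{\left(m,s \right)} = \frac{m + s}{m + s} = 1$)
$h = 0$ ($h = -5 + \left(5 + \left(2 - 2\right) \left(1 + 2\right)\right) = -5 + \left(5 + 0 \cdot 3\right) = -5 + \left(5 + 0\right) = -5 + 5 = 0$)
$l{\left(u \right)} = -7$ ($l{\left(u \right)} = -7 + 0 \left(u - u\right) = -7 + 0 \cdot 0 = -7 + 0 = -7$)
$l^{3}{\left(h \right)} = \left(-7\right)^{3} = -343$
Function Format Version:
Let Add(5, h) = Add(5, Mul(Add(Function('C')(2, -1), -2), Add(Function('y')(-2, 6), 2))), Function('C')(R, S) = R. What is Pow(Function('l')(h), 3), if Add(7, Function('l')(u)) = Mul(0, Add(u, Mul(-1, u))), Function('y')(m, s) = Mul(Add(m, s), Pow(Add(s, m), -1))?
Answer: -343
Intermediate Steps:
Function('y')(m, s) = 1 (Function('y')(m, s) = Mul(Add(m, s), Pow(Add(m, s), -1)) = 1)
h = 0 (h = Add(-5, Add(5, Mul(Add(2, -2), Add(1, 2)))) = Add(-5, Add(5, Mul(0, 3))) = Add(-5, Add(5, 0)) = Add(-5, 5) = 0)
Function('l')(u) = -7 (Function('l')(u) = Add(-7, Mul(0, Add(u, Mul(-1, u)))) = Add(-7, Mul(0, 0)) = Add(-7, 0) = -7)
Pow(Function('l')(h), 3) = Pow(-7, 3) = -343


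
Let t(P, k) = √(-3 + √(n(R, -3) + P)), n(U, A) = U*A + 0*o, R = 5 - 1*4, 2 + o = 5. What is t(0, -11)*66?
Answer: 66*√(-3 + I*√3) ≈ 31.793 + 118.65*I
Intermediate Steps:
o = 3 (o = -2 + 5 = 3)
R = 1 (R = 5 - 4 = 1)
n(U, A) = A*U (n(U, A) = U*A + 0*3 = A*U + 0 = A*U)
t(P, k) = √(-3 + √(-3 + P)) (t(P, k) = √(-3 + √(-3*1 + P)) = √(-3 + √(-3 + P)))
t(0, -11)*66 = √(-3 + √(-3 + 0))*66 = √(-3 + √(-3))*66 = √(-3 + I*√3)*66 = 66*√(-3 + I*√3)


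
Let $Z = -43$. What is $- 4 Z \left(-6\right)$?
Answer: $-1032$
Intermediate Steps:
$- 4 Z \left(-6\right) = \left(-4\right) \left(-43\right) \left(-6\right) = 172 \left(-6\right) = -1032$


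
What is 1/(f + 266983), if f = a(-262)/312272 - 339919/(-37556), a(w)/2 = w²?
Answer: 732980452/195700276464697 ≈ 3.7454e-6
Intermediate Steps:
a(w) = 2*w²
f = 6956448381/732980452 (f = (2*(-262)²)/312272 - 339919/(-37556) = (2*68644)*(1/312272) - 339919*(-1/37556) = 137288*(1/312272) + 339919/37556 = 17161/39034 + 339919/37556 = 6956448381/732980452 ≈ 9.4906)
1/(f + 266983) = 1/(6956448381/732980452 + 266983) = 1/(195700276464697/732980452) = 732980452/195700276464697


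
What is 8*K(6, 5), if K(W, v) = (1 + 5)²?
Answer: 288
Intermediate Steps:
K(W, v) = 36 (K(W, v) = 6² = 36)
8*K(6, 5) = 8*36 = 288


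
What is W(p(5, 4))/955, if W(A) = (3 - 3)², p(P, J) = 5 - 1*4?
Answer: 0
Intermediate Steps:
p(P, J) = 1 (p(P, J) = 5 - 4 = 1)
W(A) = 0 (W(A) = 0² = 0)
W(p(5, 4))/955 = 0/955 = 0*(1/955) = 0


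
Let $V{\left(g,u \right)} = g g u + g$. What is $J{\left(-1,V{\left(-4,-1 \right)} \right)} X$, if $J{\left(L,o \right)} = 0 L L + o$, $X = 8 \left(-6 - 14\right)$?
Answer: $3200$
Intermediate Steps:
$V{\left(g,u \right)} = g + u g^{2}$ ($V{\left(g,u \right)} = g^{2} u + g = u g^{2} + g = g + u g^{2}$)
$X = -160$ ($X = 8 \left(-20\right) = -160$)
$J{\left(L,o \right)} = o$ ($J{\left(L,o \right)} = 0 L + o = 0 + o = o$)
$J{\left(-1,V{\left(-4,-1 \right)} \right)} X = - 4 \left(1 - -4\right) \left(-160\right) = - 4 \left(1 + 4\right) \left(-160\right) = \left(-4\right) 5 \left(-160\right) = \left(-20\right) \left(-160\right) = 3200$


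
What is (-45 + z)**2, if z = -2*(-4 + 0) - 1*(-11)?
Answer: 676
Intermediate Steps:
z = 19 (z = -2*(-4) + 11 = 8 + 11 = 19)
(-45 + z)**2 = (-45 + 19)**2 = (-26)**2 = 676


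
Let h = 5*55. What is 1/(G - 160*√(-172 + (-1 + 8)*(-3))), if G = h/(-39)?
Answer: -429/300601297 + 48672*I*√193/1503006485 ≈ -1.4271e-6 + 0.00044988*I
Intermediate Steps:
h = 275
G = -275/39 (G = 275/(-39) = -1/39*275 = -275/39 ≈ -7.0513)
1/(G - 160*√(-172 + (-1 + 8)*(-3))) = 1/(-275/39 - 160*√(-172 + (-1 + 8)*(-3))) = 1/(-275/39 - 160*√(-172 + 7*(-3))) = 1/(-275/39 - 160*√(-172 - 21)) = 1/(-275/39 - 160*I*√193)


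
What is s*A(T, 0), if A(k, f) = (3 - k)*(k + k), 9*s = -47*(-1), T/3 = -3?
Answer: -1128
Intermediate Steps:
T = -9 (T = 3*(-3) = -9)
s = 47/9 (s = (-47*(-1))/9 = (⅑)*47 = 47/9 ≈ 5.2222)
A(k, f) = 2*k*(3 - k) (A(k, f) = (3 - k)*(2*k) = 2*k*(3 - k))
s*A(T, 0) = 47*(2*(-9)*(3 - 1*(-9)))/9 = 47*(2*(-9)*(3 + 9))/9 = 47*(2*(-9)*12)/9 = (47/9)*(-216) = -1128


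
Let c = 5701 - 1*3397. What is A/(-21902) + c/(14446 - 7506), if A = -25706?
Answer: 28607731/18999985 ≈ 1.5057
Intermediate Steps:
c = 2304 (c = 5701 - 3397 = 2304)
A/(-21902) + c/(14446 - 7506) = -25706/(-21902) + 2304/(14446 - 7506) = -25706*(-1/21902) + 2304/6940 = 12853/10951 + 2304*(1/6940) = 12853/10951 + 576/1735 = 28607731/18999985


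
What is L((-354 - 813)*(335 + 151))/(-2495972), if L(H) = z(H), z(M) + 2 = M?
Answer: 141791/623993 ≈ 0.22723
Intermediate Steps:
z(M) = -2 + M
L(H) = -2 + H
L((-354 - 813)*(335 + 151))/(-2495972) = (-2 + (-354 - 813)*(335 + 151))/(-2495972) = (-2 - 1167*486)*(-1/2495972) = (-2 - 567162)*(-1/2495972) = -567164*(-1/2495972) = 141791/623993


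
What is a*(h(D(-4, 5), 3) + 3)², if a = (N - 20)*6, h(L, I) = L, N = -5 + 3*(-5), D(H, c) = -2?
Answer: -240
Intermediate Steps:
N = -20 (N = -5 - 15 = -20)
a = -240 (a = (-20 - 20)*6 = -40*6 = -240)
a*(h(D(-4, 5), 3) + 3)² = -240*(-2 + 3)² = -240*1² = -240*1 = -240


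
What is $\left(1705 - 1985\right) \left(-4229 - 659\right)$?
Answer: $1368640$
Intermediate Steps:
$\left(1705 - 1985\right) \left(-4229 - 659\right) = \left(1705 + \left(-2047 + 62\right)\right) \left(-4888\right) = \left(1705 - 1985\right) \left(-4888\right) = \left(-280\right) \left(-4888\right) = 1368640$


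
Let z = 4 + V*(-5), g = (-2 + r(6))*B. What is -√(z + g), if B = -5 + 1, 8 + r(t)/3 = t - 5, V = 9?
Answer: -√51 ≈ -7.1414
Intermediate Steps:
r(t) = -39 + 3*t (r(t) = -24 + 3*(t - 5) = -24 + 3*(-5 + t) = -24 + (-15 + 3*t) = -39 + 3*t)
B = -4
g = 92 (g = (-2 + (-39 + 3*6))*(-4) = (-2 + (-39 + 18))*(-4) = (-2 - 21)*(-4) = -23*(-4) = 92)
z = -41 (z = 4 + 9*(-5) = 4 - 45 = -41)
-√(z + g) = -√(-41 + 92) = -√51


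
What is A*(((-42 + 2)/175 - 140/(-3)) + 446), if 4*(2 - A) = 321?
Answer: -8091989/210 ≈ -38533.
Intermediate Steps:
A = -313/4 (A = 2 - ¼*321 = 2 - 321/4 = -313/4 ≈ -78.250)
A*(((-42 + 2)/175 - 140/(-3)) + 446) = -313*(((-42 + 2)/175 - 140/(-3)) + 446)/4 = -313*((-40*1/175 - 140*(-⅓)) + 446)/4 = -313*((-8/35 + 140/3) + 446)/4 = -313*(4876/105 + 446)/4 = -313/4*51706/105 = -8091989/210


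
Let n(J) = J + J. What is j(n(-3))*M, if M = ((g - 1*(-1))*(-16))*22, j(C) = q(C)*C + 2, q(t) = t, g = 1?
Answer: -26752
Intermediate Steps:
n(J) = 2*J
j(C) = 2 + C² (j(C) = C*C + 2 = C² + 2 = 2 + C²)
M = -704 (M = ((1 - 1*(-1))*(-16))*22 = ((1 + 1)*(-16))*22 = (2*(-16))*22 = -32*22 = -704)
j(n(-3))*M = (2 + (2*(-3))²)*(-704) = (2 + (-6)²)*(-704) = (2 + 36)*(-704) = 38*(-704) = -26752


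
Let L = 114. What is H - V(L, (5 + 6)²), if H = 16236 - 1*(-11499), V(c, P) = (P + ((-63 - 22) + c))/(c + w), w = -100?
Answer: 194070/7 ≈ 27724.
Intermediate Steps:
V(c, P) = (-85 + P + c)/(-100 + c) (V(c, P) = (P + ((-63 - 22) + c))/(c - 100) = (P + (-85 + c))/(-100 + c) = (-85 + P + c)/(-100 + c))
H = 27735 (H = 16236 + 11499 = 27735)
H - V(L, (5 + 6)²) = 27735 - (-85 + (5 + 6)² + 114)/(-100 + 114) = 27735 - (-85 + 11² + 114)/14 = 27735 - (-85 + 121 + 114)/14 = 27735 - 150/14 = 27735 - 1*75/7 = 27735 - 75/7 = 194070/7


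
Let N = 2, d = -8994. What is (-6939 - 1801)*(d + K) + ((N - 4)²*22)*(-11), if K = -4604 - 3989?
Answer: 153709412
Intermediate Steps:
K = -8593
(-6939 - 1801)*(d + K) + ((N - 4)²*22)*(-11) = (-6939 - 1801)*(-8994 - 8593) + ((2 - 4)²*22)*(-11) = -8740*(-17587) + ((-2)²*22)*(-11) = 153710380 + (4*22)*(-11) = 153710380 + 88*(-11) = 153710380 - 968 = 153709412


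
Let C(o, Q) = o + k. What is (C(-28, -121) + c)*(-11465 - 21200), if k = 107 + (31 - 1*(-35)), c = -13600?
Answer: 439507575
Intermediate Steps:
k = 173 (k = 107 + (31 + 35) = 107 + 66 = 173)
C(o, Q) = 173 + o (C(o, Q) = o + 173 = 173 + o)
(C(-28, -121) + c)*(-11465 - 21200) = ((173 - 28) - 13600)*(-11465 - 21200) = (145 - 13600)*(-32665) = -13455*(-32665) = 439507575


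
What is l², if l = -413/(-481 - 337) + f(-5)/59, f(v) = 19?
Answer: 1592728281/2329220644 ≈ 0.68380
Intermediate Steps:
l = 39909/48262 (l = -413/(-481 - 337) + 19/59 = -413/(-818) + 19*(1/59) = -413*(-1/818) + 19/59 = 413/818 + 19/59 = 39909/48262 ≈ 0.82692)
l² = (39909/48262)² = 1592728281/2329220644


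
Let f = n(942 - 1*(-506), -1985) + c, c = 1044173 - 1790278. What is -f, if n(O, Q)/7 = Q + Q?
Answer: 773895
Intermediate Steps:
n(O, Q) = 14*Q (n(O, Q) = 7*(Q + Q) = 7*(2*Q) = 14*Q)
c = -746105
f = -773895 (f = 14*(-1985) - 746105 = -27790 - 746105 = -773895)
-f = -1*(-773895) = 773895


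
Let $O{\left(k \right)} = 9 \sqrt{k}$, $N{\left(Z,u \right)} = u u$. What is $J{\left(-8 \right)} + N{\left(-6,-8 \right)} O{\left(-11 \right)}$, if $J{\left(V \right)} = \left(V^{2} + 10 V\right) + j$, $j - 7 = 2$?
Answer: $-7 + 576 i \sqrt{11} \approx -7.0 + 1910.4 i$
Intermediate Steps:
$j = 9$ ($j = 7 + 2 = 9$)
$J{\left(V \right)} = 9 + V^{2} + 10 V$ ($J{\left(V \right)} = \left(V^{2} + 10 V\right) + 9 = 9 + V^{2} + 10 V$)
$N{\left(Z,u \right)} = u^{2}$
$J{\left(-8 \right)} + N{\left(-6,-8 \right)} O{\left(-11 \right)} = \left(9 + \left(-8\right)^{2} + 10 \left(-8\right)\right) + \left(-8\right)^{2} \cdot 9 \sqrt{-11} = \left(9 + 64 - 80\right) + 64 \cdot 9 i \sqrt{11} = -7 + 64 \cdot 9 i \sqrt{11} = -7 + 576 i \sqrt{11}$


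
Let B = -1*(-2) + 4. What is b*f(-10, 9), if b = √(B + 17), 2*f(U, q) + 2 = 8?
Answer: 3*√23 ≈ 14.387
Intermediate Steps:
B = 6 (B = 2 + 4 = 6)
f(U, q) = 3 (f(U, q) = -1 + (½)*8 = -1 + 4 = 3)
b = √23 (b = √(6 + 17) = √23 ≈ 4.7958)
b*f(-10, 9) = √23*3 = 3*√23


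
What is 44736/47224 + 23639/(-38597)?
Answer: 76293407/227838091 ≈ 0.33486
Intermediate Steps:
44736/47224 + 23639/(-38597) = 44736*(1/47224) + 23639*(-1/38597) = 5592/5903 - 23639/38597 = 76293407/227838091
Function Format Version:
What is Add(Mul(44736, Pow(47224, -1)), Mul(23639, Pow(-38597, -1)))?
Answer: Rational(76293407, 227838091) ≈ 0.33486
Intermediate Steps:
Add(Mul(44736, Pow(47224, -1)), Mul(23639, Pow(-38597, -1))) = Add(Mul(44736, Rational(1, 47224)), Mul(23639, Rational(-1, 38597))) = Add(Rational(5592, 5903), Rational(-23639, 38597)) = Rational(76293407, 227838091)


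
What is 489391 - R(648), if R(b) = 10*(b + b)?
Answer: 476431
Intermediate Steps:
R(b) = 20*b (R(b) = 10*(2*b) = 20*b)
489391 - R(648) = 489391 - 20*648 = 489391 - 1*12960 = 489391 - 12960 = 476431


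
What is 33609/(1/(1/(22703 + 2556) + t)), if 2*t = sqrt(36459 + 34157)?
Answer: 33609/25259 + 33609*sqrt(17654) ≈ 4.4656e+6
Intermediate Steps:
t = sqrt(17654) (t = sqrt(36459 + 34157)/2 = sqrt(70616)/2 = (2*sqrt(17654))/2 = sqrt(17654) ≈ 132.87)
33609/(1/(1/(22703 + 2556) + t)) = 33609/(1/(1/(22703 + 2556) + sqrt(17654))) = 33609/(1/(1/25259 + sqrt(17654))) = 33609*(1/25259 + sqrt(17654)) = 33609/25259 + 33609*sqrt(17654)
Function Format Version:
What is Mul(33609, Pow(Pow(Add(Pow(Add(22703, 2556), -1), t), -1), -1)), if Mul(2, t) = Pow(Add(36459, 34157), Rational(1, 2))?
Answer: Add(Rational(33609, 25259), Mul(33609, Pow(17654, Rational(1, 2)))) ≈ 4.4656e+6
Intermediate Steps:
t = Pow(17654, Rational(1, 2)) (t = Mul(Rational(1, 2), Pow(Add(36459, 34157), Rational(1, 2))) = Mul(Rational(1, 2), Pow(70616, Rational(1, 2))) = Mul(Rational(1, 2), Mul(2, Pow(17654, Rational(1, 2)))) = Pow(17654, Rational(1, 2)) ≈ 132.87)
Mul(33609, Pow(Pow(Add(Pow(Add(22703, 2556), -1), t), -1), -1)) = Mul(33609, Pow(Pow(Add(Pow(Add(22703, 2556), -1), Pow(17654, Rational(1, 2))), -1), -1)) = Mul(33609, Pow(Pow(Add(Pow(25259, -1), Pow(17654, Rational(1, 2))), -1), -1)) = Mul(33609, Pow(Pow(Add(Rational(1, 25259), Pow(17654, Rational(1, 2))), -1), -1)) = Mul(33609, Add(Rational(1, 25259), Pow(17654, Rational(1, 2)))) = Add(Rational(33609, 25259), Mul(33609, Pow(17654, Rational(1, 2))))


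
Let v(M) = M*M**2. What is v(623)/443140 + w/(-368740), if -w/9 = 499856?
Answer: 4557824898907/8170172180 ≈ 557.86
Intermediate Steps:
w = -4498704 (w = -9*499856 = -4498704)
v(M) = M**3
v(623)/443140 + w/(-368740) = 623**3/443140 - 4498704/(-368740) = 241804367*(1/443140) - 4498704*(-1/368740) = 241804367/443140 + 1124676/92185 = 4557824898907/8170172180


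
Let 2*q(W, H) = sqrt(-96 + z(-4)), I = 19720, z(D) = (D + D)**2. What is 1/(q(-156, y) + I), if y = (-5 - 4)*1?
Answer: 2465/48609801 - I*sqrt(2)/194439204 ≈ 5.071e-5 - 7.2733e-9*I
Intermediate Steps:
z(D) = 4*D**2 (z(D) = (2*D)**2 = 4*D**2)
y = -9 (y = -9*1 = -9)
q(W, H) = 2*I*sqrt(2) (q(W, H) = sqrt(-96 + 4*(-4)**2)/2 = sqrt(-96 + 4*16)/2 = sqrt(-96 + 64)/2 = sqrt(-32)/2 = (4*I*sqrt(2))/2 = 2*I*sqrt(2))
1/(q(-156, y) + I) = 1/(2*I*sqrt(2) + 19720) = 1/(19720 + 2*I*sqrt(2))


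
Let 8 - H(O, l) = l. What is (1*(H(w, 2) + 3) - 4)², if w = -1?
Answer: 25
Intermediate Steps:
H(O, l) = 8 - l
(1*(H(w, 2) + 3) - 4)² = (1*((8 - 1*2) + 3) - 4)² = (1*((8 - 2) + 3) - 4)² = (1*(6 + 3) - 4)² = (1*9 - 4)² = (9 - 4)² = 5² = 25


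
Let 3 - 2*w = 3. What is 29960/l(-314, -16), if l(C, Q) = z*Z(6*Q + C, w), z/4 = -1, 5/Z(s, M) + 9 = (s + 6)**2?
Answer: -244484086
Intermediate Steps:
w = 0 (w = 3/2 - 1/2*3 = 3/2 - 3/2 = 0)
Z(s, M) = 5/(-9 + (6 + s)**2) (Z(s, M) = 5/(-9 + (s + 6)**2) = 5/(-9 + (6 + s)**2))
z = -4 (z = 4*(-1) = -4)
l(C, Q) = -20/(-9 + (6 + C + 6*Q)**2) (l(C, Q) = -20/(-9 + (6 + (6*Q + C))**2) = -20/(-9 + (6 + (C + 6*Q))**2) = -20/(-9 + (6 + C + 6*Q)**2))
29960/l(-314, -16) = 29960/((-20/(-9 + (6 - 314 + 6*(-16))**2))) = 29960/((-20/(-9 + (6 - 314 - 96)**2))) = 29960/((-20/(-9 + (-404)**2))) = 29960/((-20/(-9 + 163216))) = 29960/((-20/163207)) = 29960/((-20*1/163207)) = 29960/(-20/163207) = 29960*(-163207/20) = -244484086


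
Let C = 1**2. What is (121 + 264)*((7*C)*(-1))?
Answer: -2695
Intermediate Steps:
C = 1
(121 + 264)*((7*C)*(-1)) = (121 + 264)*((7*1)*(-1)) = 385*(7*(-1)) = 385*(-7) = -2695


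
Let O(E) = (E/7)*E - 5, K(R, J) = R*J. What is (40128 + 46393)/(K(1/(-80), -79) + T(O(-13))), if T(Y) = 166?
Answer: 6921680/13359 ≈ 518.13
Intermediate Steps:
K(R, J) = J*R
O(E) = -5 + E**2/7 (O(E) = (E*(1/7))*E - 5 = (E/7)*E - 5 = E**2/7 - 5 = -5 + E**2/7)
(40128 + 46393)/(K(1/(-80), -79) + T(O(-13))) = (40128 + 46393)/(-79/(-80) + 166) = 86521/(-79*(-1/80) + 166) = 86521/(79/80 + 166) = 86521/(13359/80) = 86521*(80/13359) = 6921680/13359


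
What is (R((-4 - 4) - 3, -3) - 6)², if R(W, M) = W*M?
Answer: 729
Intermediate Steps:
R(W, M) = M*W
(R((-4 - 4) - 3, -3) - 6)² = (-3*((-4 - 4) - 3) - 6)² = (-3*(-8 - 3) - 6)² = (-3*(-11) - 6)² = (33 - 6)² = 27² = 729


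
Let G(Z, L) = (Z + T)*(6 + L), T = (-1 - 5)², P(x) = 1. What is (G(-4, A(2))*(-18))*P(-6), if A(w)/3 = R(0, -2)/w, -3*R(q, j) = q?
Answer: -3456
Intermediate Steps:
T = 36 (T = (-6)² = 36)
R(q, j) = -q/3
A(w) = 0 (A(w) = 3*((-⅓*0)/w) = 3*(0/w) = 3*0 = 0)
G(Z, L) = (6 + L)*(36 + Z) (G(Z, L) = (Z + 36)*(6 + L) = (36 + Z)*(6 + L) = (6 + L)*(36 + Z))
(G(-4, A(2))*(-18))*P(-6) = ((216 + 6*(-4) + 36*0 + 0*(-4))*(-18))*1 = ((216 - 24 + 0 + 0)*(-18))*1 = (192*(-18))*1 = -3456*1 = -3456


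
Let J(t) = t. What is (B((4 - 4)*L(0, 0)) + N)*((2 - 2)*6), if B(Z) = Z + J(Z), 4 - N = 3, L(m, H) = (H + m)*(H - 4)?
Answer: 0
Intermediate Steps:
L(m, H) = (-4 + H)*(H + m) (L(m, H) = (H + m)*(-4 + H) = (-4 + H)*(H + m))
N = 1 (N = 4 - 1*3 = 4 - 3 = 1)
B(Z) = 2*Z (B(Z) = Z + Z = 2*Z)
(B((4 - 4)*L(0, 0)) + N)*((2 - 2)*6) = (2*((4 - 4)*(0**2 - 4*0 - 4*0 + 0*0)) + 1)*((2 - 2)*6) = (2*(0*(0 + 0 + 0 + 0)) + 1)*(0*6) = (2*(0*0) + 1)*0 = (2*0 + 1)*0 = (0 + 1)*0 = 1*0 = 0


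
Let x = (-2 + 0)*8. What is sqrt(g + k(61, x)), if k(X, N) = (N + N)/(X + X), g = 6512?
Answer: 4*sqrt(1514386)/61 ≈ 80.695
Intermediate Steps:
x = -16 (x = -2*8 = -16)
k(X, N) = N/X (k(X, N) = (2*N)/((2*X)) = (2*N)*(1/(2*X)) = N/X)
sqrt(g + k(61, x)) = sqrt(6512 - 16/61) = sqrt(397216/61) = 4*sqrt(1514386)/61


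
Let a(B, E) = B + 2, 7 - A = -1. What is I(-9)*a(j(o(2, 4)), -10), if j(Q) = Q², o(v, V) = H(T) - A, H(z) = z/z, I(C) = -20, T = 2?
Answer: -1020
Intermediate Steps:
A = 8 (A = 7 - 1*(-1) = 7 + 1 = 8)
H(z) = 1
o(v, V) = -7 (o(v, V) = 1 - 1*8 = 1 - 8 = -7)
a(B, E) = 2 + B
I(-9)*a(j(o(2, 4)), -10) = -20*(2 + (-7)²) = -20*(2 + 49) = -20*51 = -1020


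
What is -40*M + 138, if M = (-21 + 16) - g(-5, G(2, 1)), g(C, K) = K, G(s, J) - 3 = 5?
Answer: 658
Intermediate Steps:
G(s, J) = 8 (G(s, J) = 3 + 5 = 8)
M = -13 (M = (-21 + 16) - 1*8 = -5 - 8 = -13)
-40*M + 138 = -40*(-13) + 138 = 520 + 138 = 658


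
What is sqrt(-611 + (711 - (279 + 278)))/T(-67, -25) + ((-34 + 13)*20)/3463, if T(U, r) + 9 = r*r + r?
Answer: -420/3463 + I*sqrt(457)/591 ≈ -0.12128 + 0.036172*I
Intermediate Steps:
T(U, r) = -9 + r + r**2 (T(U, r) = -9 + (r*r + r) = -9 + (r**2 + r) = -9 + (r + r**2) = -9 + r + r**2)
sqrt(-611 + (711 - (279 + 278)))/T(-67, -25) + ((-34 + 13)*20)/3463 = sqrt(-611 + (711 - (279 + 278)))/(-9 - 25 + (-25)**2) + ((-34 + 13)*20)/3463 = sqrt(-611 + (711 - 1*557))/(-9 - 25 + 625) - 21*20*(1/3463) = sqrt(-611 + (711 - 557))/591 - 420*1/3463 = sqrt(-611 + 154)*(1/591) - 420/3463 = sqrt(-457)*(1/591) - 420/3463 = (I*sqrt(457))*(1/591) - 420/3463 = I*sqrt(457)/591 - 420/3463 = -420/3463 + I*sqrt(457)/591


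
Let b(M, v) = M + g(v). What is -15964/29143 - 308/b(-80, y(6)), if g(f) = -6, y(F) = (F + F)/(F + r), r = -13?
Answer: 3801570/1253149 ≈ 3.0336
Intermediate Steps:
y(F) = 2*F/(-13 + F) (y(F) = (F + F)/(F - 13) = (2*F)/(-13 + F) = 2*F/(-13 + F))
b(M, v) = -6 + M (b(M, v) = M - 6 = -6 + M)
-15964/29143 - 308/b(-80, y(6)) = -15964/29143 - 308/(-6 - 80) = -15964*1/29143 - 308/(-86) = -15964/29143 - 308*(-1/86) = -15964/29143 + 154/43 = 3801570/1253149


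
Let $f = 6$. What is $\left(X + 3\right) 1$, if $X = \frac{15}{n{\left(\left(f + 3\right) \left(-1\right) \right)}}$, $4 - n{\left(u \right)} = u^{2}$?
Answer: $\frac{216}{77} \approx 2.8052$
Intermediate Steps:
$n{\left(u \right)} = 4 - u^{2}$
$X = - \frac{15}{77}$ ($X = \frac{15}{4 - \left(\left(6 + 3\right) \left(-1\right)\right)^{2}} = \frac{15}{4 - \left(9 \left(-1\right)\right)^{2}} = \frac{15}{4 - \left(-9\right)^{2}} = \frac{15}{4 - 81} = \frac{15}{-77} = 15 \left(- \frac{1}{77}\right) = - \frac{15}{77} \approx -0.19481$)
$\left(X + 3\right) 1 = \left(- \frac{15}{77} + 3\right) 1 = \frac{216}{77} \cdot 1 = \frac{216}{77}$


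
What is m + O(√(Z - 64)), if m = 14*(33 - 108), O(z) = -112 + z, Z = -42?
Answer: -1162 + I*√106 ≈ -1162.0 + 10.296*I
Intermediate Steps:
m = -1050 (m = 14*(-75) = -1050)
m + O(√(Z - 64)) = -1050 + (-112 + √(-42 - 64)) = -1050 + (-112 + √(-106)) = -1050 + (-112 + I*√106) = -1162 + I*√106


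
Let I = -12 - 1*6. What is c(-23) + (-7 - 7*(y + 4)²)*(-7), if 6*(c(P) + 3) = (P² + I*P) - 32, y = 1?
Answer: 8537/6 ≈ 1422.8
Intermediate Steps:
I = -18 (I = -12 - 6 = -18)
c(P) = -25/3 - 3*P + P²/6 (c(P) = -3 + ((P² - 18*P) - 32)/6 = -3 + (-32 + P² - 18*P)/6 = -3 + (-16/3 - 3*P + P²/6) = -25/3 - 3*P + P²/6)
c(-23) + (-7 - 7*(y + 4)²)*(-7) = (-25/3 - 3*(-23) + (⅙)*(-23)²) + (-7 - 7*(1 + 4)²)*(-7) = (-25/3 + 69 + (⅙)*529) + (-7 - 7*5²)*(-7) = (-25/3 + 69 + 529/6) + (-7 - 7*25)*(-7) = 893/6 + (-7 - 175)*(-7) = 893/6 - 182*(-7) = 893/6 + 1274 = 8537/6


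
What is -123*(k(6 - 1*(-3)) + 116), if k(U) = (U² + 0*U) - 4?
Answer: -23739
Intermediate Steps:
k(U) = -4 + U² (k(U) = (U² + 0) - 4 = U² - 4 = -4 + U²)
-123*(k(6 - 1*(-3)) + 116) = -123*((-4 + (6 - 1*(-3))²) + 116) = -123*((-4 + (6 + 3)²) + 116) = -123*((-4 + 9²) + 116) = -123*((-4 + 81) + 116) = -123*(77 + 116) = -123*193 = -23739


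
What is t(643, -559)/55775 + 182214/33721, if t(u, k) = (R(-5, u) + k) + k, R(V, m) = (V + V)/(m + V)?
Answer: 3229965992663/599971619225 ≈ 5.3835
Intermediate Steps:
R(V, m) = 2*V/(V + m) (R(V, m) = (2*V)/(V + m) = 2*V/(V + m))
t(u, k) = -10/(-5 + u) + 2*k (t(u, k) = (2*(-5)/(-5 + u) + k) + k = (-10/(-5 + u) + k) + k = (k - 10/(-5 + u)) + k = -10/(-5 + u) + 2*k)
t(643, -559)/55775 + 182214/33721 = (2*(-5 - 559*(-5 + 643))/(-5 + 643))/55775 + 182214/33721 = (2*(-5 - 559*638)/638)*(1/55775) + 182214*(1/33721) = (2*(1/638)*(-5 - 356642))*(1/55775) + 182214/33721 = (2*(1/638)*(-356647))*(1/55775) + 182214/33721 = -356647/319*1/55775 + 182214/33721 = -356647/17792225 + 182214/33721 = 3229965992663/599971619225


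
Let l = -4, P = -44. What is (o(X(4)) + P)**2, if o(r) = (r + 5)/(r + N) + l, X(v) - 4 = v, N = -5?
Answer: 17161/9 ≈ 1906.8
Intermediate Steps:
X(v) = 4 + v
o(r) = -4 + (5 + r)/(-5 + r) (o(r) = (r + 5)/(r - 5) - 4 = (5 + r)/(-5 + r) - 4 = -4 + (5 + r)/(-5 + r))
(o(X(4)) + P)**2 = ((25 - 3*(4 + 4))/(-5 + (4 + 4)) - 44)**2 = ((25 - 3*8)/(-5 + 8) - 44)**2 = ((25 - 24)/3 - 44)**2 = ((1/3)*1 - 44)**2 = (1/3 - 44)**2 = (-131/3)**2 = 17161/9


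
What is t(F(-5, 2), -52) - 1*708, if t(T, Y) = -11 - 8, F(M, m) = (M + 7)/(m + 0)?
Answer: -727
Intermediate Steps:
F(M, m) = (7 + M)/m
t(T, Y) = -19
t(F(-5, 2), -52) - 1*708 = -19 - 1*708 = -19 - 708 = -727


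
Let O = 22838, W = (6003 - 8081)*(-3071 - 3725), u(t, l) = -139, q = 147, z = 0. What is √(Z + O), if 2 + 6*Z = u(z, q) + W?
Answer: 5*√3422154/6 ≈ 1541.6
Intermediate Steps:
W = 14122088 (W = -2078*(-6796) = 14122088)
Z = 14121947/6 (Z = -⅓ + (-139 + 14122088)/6 = -⅓ + (⅙)*14121949 = -⅓ + 14121949/6 = 14121947/6 ≈ 2.3537e+6)
√(Z + O) = √(14121947/6 + 22838) = √(14258975/6) = 5*√3422154/6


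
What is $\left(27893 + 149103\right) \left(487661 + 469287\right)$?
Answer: $169375968208$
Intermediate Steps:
$\left(27893 + 149103\right) \left(487661 + 469287\right) = 176996 \cdot 956948 = 169375968208$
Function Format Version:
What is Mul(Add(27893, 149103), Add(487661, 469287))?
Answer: 169375968208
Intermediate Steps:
Mul(Add(27893, 149103), Add(487661, 469287)) = Mul(176996, 956948) = 169375968208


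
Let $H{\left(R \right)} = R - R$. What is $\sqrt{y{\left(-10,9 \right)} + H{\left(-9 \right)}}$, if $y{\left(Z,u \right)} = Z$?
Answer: $i \sqrt{10} \approx 3.1623 i$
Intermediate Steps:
$H{\left(R \right)} = 0$
$\sqrt{y{\left(-10,9 \right)} + H{\left(-9 \right)}} = \sqrt{-10 + 0} = \sqrt{-10} = i \sqrt{10}$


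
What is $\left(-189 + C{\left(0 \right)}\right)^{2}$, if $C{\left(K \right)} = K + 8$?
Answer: $32761$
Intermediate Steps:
$C{\left(K \right)} = 8 + K$
$\left(-189 + C{\left(0 \right)}\right)^{2} = \left(-189 + \left(8 + 0\right)\right)^{2} = \left(-189 + 8\right)^{2} = \left(-181\right)^{2} = 32761$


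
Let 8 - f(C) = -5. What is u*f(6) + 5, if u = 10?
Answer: 135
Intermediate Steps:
f(C) = 13 (f(C) = 8 - 1*(-5) = 8 + 5 = 13)
u*f(6) + 5 = 10*13 + 5 = 130 + 5 = 135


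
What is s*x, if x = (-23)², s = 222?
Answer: 117438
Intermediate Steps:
x = 529
s*x = 222*529 = 117438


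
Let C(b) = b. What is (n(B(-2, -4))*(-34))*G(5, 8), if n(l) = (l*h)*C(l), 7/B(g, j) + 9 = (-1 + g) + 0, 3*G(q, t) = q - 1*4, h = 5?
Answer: -4165/216 ≈ -19.282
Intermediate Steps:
G(q, t) = -4/3 + q/3 (G(q, t) = (q - 1*4)/3 = (q - 4)/3 = (-4 + q)/3 = -4/3 + q/3)
B(g, j) = 7/(-10 + g) (B(g, j) = 7/(-9 + ((-1 + g) + 0)) = 7/(-9 + (-1 + g)) = 7/(-10 + g))
n(l) = 5*l² (n(l) = (l*5)*l = (5*l)*l = 5*l²)
(n(B(-2, -4))*(-34))*G(5, 8) = ((5*(7/(-10 - 2))²)*(-34))*(-4/3 + (⅓)*5) = ((5*(7/(-12))²)*(-34))*(-4/3 + 5/3) = ((5*(7*(-1/12))²)*(-34))*(⅓) = ((5*(-7/12)²)*(-34))*(⅓) = ((5*(49/144))*(-34))*(⅓) = ((245/144)*(-34))*(⅓) = -4165/72*⅓ = -4165/216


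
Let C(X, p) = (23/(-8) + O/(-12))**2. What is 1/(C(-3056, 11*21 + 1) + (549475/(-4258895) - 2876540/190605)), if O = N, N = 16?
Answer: 6234368113728/15519972832769 ≈ 0.40170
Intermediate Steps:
O = 16
C(X, p) = 10201/576 (C(X, p) = (23/(-8) + 16/(-12))**2 = (23*(-1/8) + 16*(-1/12))**2 = (-23/8 - 4/3)**2 = (-101/24)**2 = 10201/576)
1/(C(-3056, 11*21 + 1) + (549475/(-4258895) - 2876540/190605)) = 1/(10201/576 + (549475/(-4258895) - 2876540/190605)) = 1/(10201/576 + (549475*(-1/4258895) - 2876540*1/190605)) = 1/(10201/576 + (-109895/851779 - 575308/38121)) = 1/(10201/576 - 494224580227/32470667259) = 1/(15519972832769/6234368113728) = 6234368113728/15519972832769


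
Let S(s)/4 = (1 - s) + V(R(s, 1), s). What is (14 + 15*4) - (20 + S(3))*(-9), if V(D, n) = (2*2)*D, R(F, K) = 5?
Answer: 902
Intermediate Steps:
V(D, n) = 4*D
S(s) = 84 - 4*s (S(s) = 4*((1 - s) + 4*5) = 4*((1 - s) + 20) = 4*(21 - s) = 84 - 4*s)
(14 + 15*4) - (20 + S(3))*(-9) = (14 + 15*4) - (20 + (84 - 4*3))*(-9) = (14 + 60) - (20 + (84 - 12))*(-9) = 74 - (20 + 72)*(-9) = 74 - 92*(-9) = 74 - 1*(-828) = 74 + 828 = 902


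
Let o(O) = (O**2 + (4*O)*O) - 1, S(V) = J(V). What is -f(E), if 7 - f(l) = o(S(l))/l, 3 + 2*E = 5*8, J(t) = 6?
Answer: 99/37 ≈ 2.6757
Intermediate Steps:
E = 37/2 (E = -3/2 + (5*8)/2 = -3/2 + (1/2)*40 = -3/2 + 20 = 37/2 ≈ 18.500)
S(V) = 6
o(O) = -1 + 5*O**2 (o(O) = (O**2 + 4*O**2) - 1 = 5*O**2 - 1 = -1 + 5*O**2)
f(l) = 7 - 179/l (f(l) = 7 - (-1 + 5*6**2)/l = 7 - (-1 + 5*36)/l = 7 - (-1 + 180)/l = 7 - 179/l)
-f(E) = -(7 - 179/37/2) = -(7 - 179*2/37) = -(7 - 358/37) = -1*(-99/37) = 99/37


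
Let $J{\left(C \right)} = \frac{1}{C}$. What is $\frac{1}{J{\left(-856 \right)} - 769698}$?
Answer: $- \frac{856}{658861489} \approx -1.2992 \cdot 10^{-6}$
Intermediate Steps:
$\frac{1}{J{\left(-856 \right)} - 769698} = \frac{1}{\frac{1}{-856} - 769698} = \frac{1}{- \frac{1}{856} - 769698} = \frac{1}{- \frac{658861489}{856}} = - \frac{856}{658861489}$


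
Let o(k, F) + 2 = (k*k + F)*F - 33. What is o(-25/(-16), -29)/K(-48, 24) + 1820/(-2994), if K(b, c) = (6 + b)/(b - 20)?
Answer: 1595778553/1341312 ≈ 1189.7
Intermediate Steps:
o(k, F) = -35 + F*(F + k²) (o(k, F) = -2 + ((k*k + F)*F - 33) = -2 + ((k² + F)*F - 33) = -2 + ((F + k²)*F - 33) = -2 + (F*(F + k²) - 33) = -2 + (-33 + F*(F + k²)) = -35 + F*(F + k²))
K(b, c) = (6 + b)/(-20 + b)
o(-25/(-16), -29)/K(-48, 24) + 1820/(-2994) = (-35 + (-29)² - 29*(-25/(-16))²)/(((6 - 48)/(-20 - 48))) + 1820/(-2994) = (-35 + 841 - 29*(-25*(-1/16))²)/((-42/(-68))) + 1820*(-1/2994) = (-35 + 841 - 29*(25/16)²)/((-1/68*(-42))) - 910/1497 = (-35 + 841 - 29*625/256)/(21/34) - 910/1497 = (-35 + 841 - 18125/256)*(34/21) - 910/1497 = (188211/256)*(34/21) - 910/1497 = 1066529/896 - 910/1497 = 1595778553/1341312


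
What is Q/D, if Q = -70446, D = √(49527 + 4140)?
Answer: -23482*√5963/5963 ≈ -304.09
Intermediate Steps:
D = 3*√5963 (D = √53667 = 3*√5963 ≈ 231.66)
Q/D = -70446*√5963/17889 = -23482*√5963/5963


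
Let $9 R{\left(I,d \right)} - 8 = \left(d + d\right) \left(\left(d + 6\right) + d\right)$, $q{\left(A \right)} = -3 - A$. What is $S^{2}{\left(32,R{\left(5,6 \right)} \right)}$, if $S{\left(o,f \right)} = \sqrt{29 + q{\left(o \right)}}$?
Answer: $-6$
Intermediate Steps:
$R{\left(I,d \right)} = \frac{8}{9} + \frac{2 d \left(6 + 2 d\right)}{9}$ ($R{\left(I,d \right)} = \frac{8}{9} + \frac{\left(d + d\right) \left(\left(d + 6\right) + d\right)}{9} = \frac{8}{9} + \frac{2 d \left(\left(6 + d\right) + d\right)}{9} = \frac{8}{9} + \frac{2 d \left(6 + 2 d\right)}{9}$)
$S{\left(o,f \right)} = \sqrt{26 - o}$ ($S{\left(o,f \right)} = \sqrt{29 - \left(3 + o\right)} = \sqrt{26 - o}$)
$S^{2}{\left(32,R{\left(5,6 \right)} \right)} = \left(\sqrt{26 - 32}\right)^{2} = \left(\sqrt{-6}\right)^{2} = \left(i \sqrt{6}\right)^{2} = -6$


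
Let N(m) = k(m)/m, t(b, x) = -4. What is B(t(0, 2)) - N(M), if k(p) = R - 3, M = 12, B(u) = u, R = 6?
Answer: -17/4 ≈ -4.2500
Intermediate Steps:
k(p) = 3 (k(p) = 6 - 3 = 3)
N(m) = 3/m
B(t(0, 2)) - N(M) = -4 - 3/12 = -4 - 1*1/4 = -4 - 1/4 = -17/4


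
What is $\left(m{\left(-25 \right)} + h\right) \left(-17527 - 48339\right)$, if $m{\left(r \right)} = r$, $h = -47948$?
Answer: $3159789618$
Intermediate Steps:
$\left(m{\left(-25 \right)} + h\right) \left(-17527 - 48339\right) = \left(-25 - 47948\right) \left(-17527 - 48339\right) = \left(-47973\right) \left(-65866\right) = 3159789618$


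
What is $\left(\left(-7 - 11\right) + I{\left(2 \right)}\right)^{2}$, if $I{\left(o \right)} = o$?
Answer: $256$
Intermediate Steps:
$\left(\left(-7 - 11\right) + I{\left(2 \right)}\right)^{2} = \left(\left(-7 - 11\right) + 2\right)^{2} = \left(-18 + 2\right)^{2} = \left(-16\right)^{2} = 256$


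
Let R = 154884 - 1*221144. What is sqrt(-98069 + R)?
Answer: I*sqrt(164329) ≈ 405.38*I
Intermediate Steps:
R = -66260 (R = 154884 - 221144 = -66260)
sqrt(-98069 + R) = sqrt(-98069 - 66260) = sqrt(-164329) = I*sqrt(164329)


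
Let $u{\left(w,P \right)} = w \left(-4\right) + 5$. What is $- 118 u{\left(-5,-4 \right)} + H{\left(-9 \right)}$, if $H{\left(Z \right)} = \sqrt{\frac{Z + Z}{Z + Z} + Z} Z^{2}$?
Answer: $-2950 + 162 i \sqrt{2} \approx -2950.0 + 229.1 i$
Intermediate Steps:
$u{\left(w,P \right)} = 5 - 4 w$ ($u{\left(w,P \right)} = - 4 w + 5 = 5 - 4 w$)
$H{\left(Z \right)} = Z^{2} \sqrt{1 + Z}$ ($H{\left(Z \right)} = \sqrt{\frac{2 Z}{2 Z} + Z} Z^{2} = \sqrt{2 Z \frac{1}{2 Z} + Z} Z^{2} = \sqrt{1 + Z} Z^{2} = Z^{2} \sqrt{1 + Z}$)
$- 118 u{\left(-5,-4 \right)} + H{\left(-9 \right)} = - 118 \left(5 - -20\right) + \left(-9\right)^{2} \sqrt{1 - 9} = - 118 \left(5 + 20\right) + 81 \sqrt{-8} = \left(-118\right) 25 + 81 \cdot 2 i \sqrt{2} = -2950 + 162 i \sqrt{2}$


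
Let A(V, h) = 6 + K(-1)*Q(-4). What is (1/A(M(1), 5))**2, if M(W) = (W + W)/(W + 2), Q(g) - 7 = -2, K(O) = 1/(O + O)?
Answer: 4/49 ≈ 0.081633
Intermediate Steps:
K(O) = 1/(2*O)
Q(g) = 5 (Q(g) = 7 - 2 = 5)
M(W) = 2*W/(2 + W) (M(W) = (2*W)/(2 + W) = 2*W/(2 + W))
A(V, h) = 7/2 (A(V, h) = 6 + ((1/2)/(-1))*5 = 6 + ((1/2)*(-1))*5 = 6 - 1/2*5 = 6 - 5/2 = 7/2)
(1/A(M(1), 5))**2 = (1/(7/2))**2 = (2/7)**2 = 4/49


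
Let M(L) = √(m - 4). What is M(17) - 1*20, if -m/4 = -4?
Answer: -20 + 2*√3 ≈ -16.536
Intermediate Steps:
m = 16 (m = -4*(-4) = 16)
M(L) = 2*√3 (M(L) = √(16 - 4) = √12 = 2*√3)
M(17) - 1*20 = 2*√3 - 1*20 = 2*√3 - 20 = -20 + 2*√3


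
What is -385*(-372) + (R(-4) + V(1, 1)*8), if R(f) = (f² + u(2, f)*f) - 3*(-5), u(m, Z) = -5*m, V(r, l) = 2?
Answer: 143307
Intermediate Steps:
R(f) = 15 + f² - 10*f (R(f) = (f² + (-5*2)*f) - 3*(-5) = (f² - 10*f) + 15 = 15 + f² - 10*f)
-385*(-372) + (R(-4) + V(1, 1)*8) = -385*(-372) + ((15 + (-4)² - 10*(-4)) + 2*8) = 143220 + ((15 + 16 + 40) + 16) = 143220 + (71 + 16) = 143220 + 87 = 143307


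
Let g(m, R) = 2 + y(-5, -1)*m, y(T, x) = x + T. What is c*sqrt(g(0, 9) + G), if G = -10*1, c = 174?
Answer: 348*I*sqrt(2) ≈ 492.15*I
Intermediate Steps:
y(T, x) = T + x
g(m, R) = 2 - 6*m (g(m, R) = 2 + (-5 - 1)*m = 2 - 6*m)
G = -10
c*sqrt(g(0, 9) + G) = 174*sqrt((2 - 6*0) - 10) = 174*sqrt((2 + 0) - 10) = 174*sqrt(2 - 10) = 174*sqrt(-8) = 174*(2*I*sqrt(2)) = 348*I*sqrt(2)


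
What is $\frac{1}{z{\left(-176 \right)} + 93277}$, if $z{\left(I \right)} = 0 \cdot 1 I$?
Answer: $\frac{1}{93277} \approx 1.0721 \cdot 10^{-5}$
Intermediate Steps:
$z{\left(I \right)} = 0$ ($z{\left(I \right)} = 0 I = 0$)
$\frac{1}{z{\left(-176 \right)} + 93277} = \frac{1}{0 + 93277} = \frac{1}{93277}$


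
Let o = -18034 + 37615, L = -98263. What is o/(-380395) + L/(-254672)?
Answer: 2944729223/8806905040 ≈ 0.33437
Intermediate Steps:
o = 19581
o/(-380395) + L/(-254672) = 19581/(-380395) - 98263/(-254672) = 19581*(-1/380395) - 98263*(-1/254672) = -19581/380395 + 8933/23152 = 2944729223/8806905040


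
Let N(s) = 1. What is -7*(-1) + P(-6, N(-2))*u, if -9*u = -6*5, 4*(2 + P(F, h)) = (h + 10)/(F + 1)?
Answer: -3/2 ≈ -1.5000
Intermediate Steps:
P(F, h) = -2 + (10 + h)/(4*(1 + F)) (P(F, h) = -2 + ((h + 10)/(F + 1))/4 = -2 + ((10 + h)/(1 + F))/4 = -2 + (10 + h)/(4*(1 + F)))
u = 10/3 (u = -(-2)*5/3 = -⅑*(-30) = 10/3 ≈ 3.3333)
-7*(-1) + P(-6, N(-2))*u = -7*(-1) + ((2 + 1 - 8*(-6))/(4*(1 - 6)))*(10/3) = 7 + ((¼)*(2 + 1 + 48)/(-5))*(10/3) = 7 + ((¼)*(-⅕)*51)*(10/3) = 7 - 51/20*10/3 = 7 - 17/2 = -3/2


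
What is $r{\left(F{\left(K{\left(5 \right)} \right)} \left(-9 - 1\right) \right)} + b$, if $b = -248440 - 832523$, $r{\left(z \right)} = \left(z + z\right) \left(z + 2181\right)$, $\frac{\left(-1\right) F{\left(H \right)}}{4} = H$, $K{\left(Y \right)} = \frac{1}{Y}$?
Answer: $-1045939$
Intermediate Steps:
$F{\left(H \right)} = - 4 H$
$r{\left(z \right)} = 2 z \left(2181 + z\right)$
$b = -1080963$
$r{\left(F{\left(K{\left(5 \right)} \right)} \left(-9 - 1\right) \right)} + b = 2 - \frac{4}{5} \left(-9 - 1\right) \left(2181 + - \frac{4}{5} \left(-9 - 1\right)\right) - 1080963 = 2 \left(-4\right) \frac{1}{5} \left(-10\right) \left(2181 + \left(-4\right) \frac{1}{5} \left(-10\right)\right) - 1080963 = 2 \left(\left(- \frac{4}{5}\right) \left(-10\right)\right) \left(2181 - -8\right) - 1080963 = 2 \cdot 8 \left(2181 + 8\right) - 1080963 = 2 \cdot 8 \cdot 2189 - 1080963 = 35024 - 1080963 = -1045939$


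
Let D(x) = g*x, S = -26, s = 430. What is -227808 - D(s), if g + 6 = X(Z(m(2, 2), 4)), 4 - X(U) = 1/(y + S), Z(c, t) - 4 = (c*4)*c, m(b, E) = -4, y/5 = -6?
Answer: -6354759/28 ≈ -2.2696e+5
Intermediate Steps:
y = -30 (y = 5*(-6) = -30)
Z(c, t) = 4 + 4*c**2 (Z(c, t) = 4 + (c*4)*c = 4 + (4*c)*c = 4 + 4*c**2)
X(U) = 225/56 (X(U) = 4 - 1/(-30 - 26) = 4 - 1/(-56) = 4 - 1*(-1/56) = 4 + 1/56 = 225/56)
g = -111/56 (g = -6 + 225/56 = -111/56 ≈ -1.9821)
D(x) = -111*x/56
-227808 - D(s) = -227808 - (-111)*430/56 = -227808 - 1*(-23865/28) = -227808 + 23865/28 = -6354759/28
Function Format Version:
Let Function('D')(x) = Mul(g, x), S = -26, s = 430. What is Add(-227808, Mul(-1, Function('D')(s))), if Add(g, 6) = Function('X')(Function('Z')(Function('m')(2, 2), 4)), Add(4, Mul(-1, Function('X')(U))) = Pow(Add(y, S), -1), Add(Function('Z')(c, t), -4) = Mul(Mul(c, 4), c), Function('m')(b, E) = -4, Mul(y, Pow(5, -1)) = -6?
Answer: Rational(-6354759, 28) ≈ -2.2696e+5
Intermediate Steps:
y = -30 (y = Mul(5, -6) = -30)
Function('Z')(c, t) = Add(4, Mul(4, Pow(c, 2))) (Function('Z')(c, t) = Add(4, Mul(Mul(c, 4), c)) = Add(4, Mul(Mul(4, c), c)) = Add(4, Mul(4, Pow(c, 2))))
Function('X')(U) = Rational(225, 56) (Function('X')(U) = Add(4, Mul(-1, Pow(Add(-30, -26), -1))) = Add(4, Mul(-1, Pow(-56, -1))) = Add(4, Mul(-1, Rational(-1, 56))) = Add(4, Rational(1, 56)) = Rational(225, 56))
g = Rational(-111, 56) (g = Add(-6, Rational(225, 56)) = Rational(-111, 56) ≈ -1.9821)
Function('D')(x) = Mul(Rational(-111, 56), x)
Add(-227808, Mul(-1, Function('D')(s))) = Add(-227808, Mul(-1, Mul(Rational(-111, 56), 430))) = Add(-227808, Mul(-1, Rational(-23865, 28))) = Add(-227808, Rational(23865, 28)) = Rational(-6354759, 28)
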